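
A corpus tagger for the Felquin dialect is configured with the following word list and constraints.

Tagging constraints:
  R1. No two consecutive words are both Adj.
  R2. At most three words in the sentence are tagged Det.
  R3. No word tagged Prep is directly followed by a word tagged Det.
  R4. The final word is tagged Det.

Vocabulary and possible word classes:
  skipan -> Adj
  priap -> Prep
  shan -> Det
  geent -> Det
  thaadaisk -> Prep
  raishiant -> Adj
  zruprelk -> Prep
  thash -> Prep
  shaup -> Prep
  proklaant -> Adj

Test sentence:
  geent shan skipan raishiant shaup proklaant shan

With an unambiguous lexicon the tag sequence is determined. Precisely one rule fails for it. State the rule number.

1

Fixed tagging: Det Det Adj Adj Prep Adj Det.
Applying the rules: R1 fail, R2 pass, R3 pass, R4 pass.
Only rule 1 fails.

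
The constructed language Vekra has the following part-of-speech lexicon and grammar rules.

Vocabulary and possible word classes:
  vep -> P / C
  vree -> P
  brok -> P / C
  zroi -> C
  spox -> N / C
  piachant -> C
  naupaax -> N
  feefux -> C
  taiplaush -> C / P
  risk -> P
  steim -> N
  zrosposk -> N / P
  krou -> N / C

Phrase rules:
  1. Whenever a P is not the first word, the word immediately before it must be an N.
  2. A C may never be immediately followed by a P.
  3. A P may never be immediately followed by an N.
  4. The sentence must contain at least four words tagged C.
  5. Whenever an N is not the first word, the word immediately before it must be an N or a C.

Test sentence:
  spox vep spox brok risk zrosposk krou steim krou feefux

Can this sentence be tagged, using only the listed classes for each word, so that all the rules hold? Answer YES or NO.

NO

Candidates per position — 1:spox {N,C}; 2:vep {P,C}; 3:spox {N,C}; 4:brok {P,C}; 5:risk {P}; 6:zrosposk {N,P}; 7:krou {N,C}; 8:steim {N}; 9:krou {N,C}; 10:feefux {C}.
Rule 1 cannot be satisfied by any choice of tags from the lexicon.
So there is no consistent tagging.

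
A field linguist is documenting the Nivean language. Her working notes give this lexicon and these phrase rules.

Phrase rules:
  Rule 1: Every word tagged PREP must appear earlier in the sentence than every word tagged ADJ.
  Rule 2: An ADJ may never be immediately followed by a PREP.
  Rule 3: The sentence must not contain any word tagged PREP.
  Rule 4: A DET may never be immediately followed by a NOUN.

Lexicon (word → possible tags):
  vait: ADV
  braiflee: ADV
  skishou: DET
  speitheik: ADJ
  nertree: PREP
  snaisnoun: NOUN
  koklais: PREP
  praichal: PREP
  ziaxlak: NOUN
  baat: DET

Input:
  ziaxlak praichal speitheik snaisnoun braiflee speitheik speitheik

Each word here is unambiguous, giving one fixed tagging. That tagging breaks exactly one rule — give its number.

3

Fixed tagging: NOUN PREP ADJ NOUN ADV ADJ ADJ.
Applying the rules: R1 pass, R2 pass, R3 fail, R4 pass.
Only rule 3 fails.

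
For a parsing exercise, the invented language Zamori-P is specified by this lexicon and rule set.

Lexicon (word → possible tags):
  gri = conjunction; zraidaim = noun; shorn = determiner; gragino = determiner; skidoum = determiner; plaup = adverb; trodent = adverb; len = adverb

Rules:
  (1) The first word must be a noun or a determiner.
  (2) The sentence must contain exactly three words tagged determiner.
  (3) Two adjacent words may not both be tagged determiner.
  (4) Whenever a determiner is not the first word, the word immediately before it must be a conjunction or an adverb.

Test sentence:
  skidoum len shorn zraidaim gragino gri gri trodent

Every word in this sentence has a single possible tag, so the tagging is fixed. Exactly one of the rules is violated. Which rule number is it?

Fixed tagging: determiner adverb determiner noun determiner conjunction conjunction adverb.
Rule check: R1 pass, R2 pass, R3 pass, R4 fail.
Only rule 4 fails.

4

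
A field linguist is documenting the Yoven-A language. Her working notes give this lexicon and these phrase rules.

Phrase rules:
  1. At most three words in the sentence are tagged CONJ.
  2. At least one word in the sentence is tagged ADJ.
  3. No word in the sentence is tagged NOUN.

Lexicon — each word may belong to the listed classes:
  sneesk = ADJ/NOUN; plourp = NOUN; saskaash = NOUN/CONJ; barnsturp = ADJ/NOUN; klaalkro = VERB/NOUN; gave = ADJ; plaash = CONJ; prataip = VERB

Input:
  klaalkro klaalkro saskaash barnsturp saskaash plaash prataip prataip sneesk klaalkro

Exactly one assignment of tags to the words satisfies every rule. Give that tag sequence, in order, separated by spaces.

VERB VERB CONJ ADJ CONJ CONJ VERB VERB ADJ VERB

Candidates per position — 1:klaalkro {VERB,NOUN}; 2:klaalkro {VERB,NOUN}; 3:saskaash {NOUN,CONJ}; 4:barnsturp {ADJ,NOUN}; 5:saskaash {NOUN,CONJ}; 6:plaash {CONJ}; 7:prataip {VERB}; 8:prataip {VERB}; 9:sneesk {ADJ,NOUN}; 10:klaalkro {VERB,NOUN}.
If word 1 were NOUN, no tagging could satisfy rule 3; so word 1 is VERB.
If word 2 were NOUN, no tagging could satisfy rule 3; so word 2 is VERB.
If word 3 were NOUN, no tagging could satisfy rule 3; so word 3 is CONJ.
If word 4 were NOUN, no tagging could satisfy rule 3; so word 4 is ADJ.
If word 5 were NOUN, no tagging could satisfy rule 3; so word 5 is CONJ.
If word 9 were NOUN, no tagging could satisfy rule 3; so word 9 is ADJ.
If word 10 were NOUN, no tagging could satisfy rule 3; so word 10 is VERB.
The only consistent sequence is: VERB VERB CONJ ADJ CONJ CONJ VERB VERB ADJ VERB.
Rule-by-rule: rule 1 ok; rule 2 ok; rule 3 ok.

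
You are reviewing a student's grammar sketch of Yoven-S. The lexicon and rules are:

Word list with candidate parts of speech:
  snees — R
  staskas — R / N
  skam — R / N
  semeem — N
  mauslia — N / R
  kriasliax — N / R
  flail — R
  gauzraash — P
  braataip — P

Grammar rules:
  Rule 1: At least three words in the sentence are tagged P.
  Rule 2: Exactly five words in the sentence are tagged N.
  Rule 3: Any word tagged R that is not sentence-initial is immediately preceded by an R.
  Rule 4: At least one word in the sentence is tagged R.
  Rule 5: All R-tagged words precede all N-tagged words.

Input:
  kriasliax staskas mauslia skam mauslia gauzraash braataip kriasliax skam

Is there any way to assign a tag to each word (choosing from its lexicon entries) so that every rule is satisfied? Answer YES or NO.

NO

Candidates per position — 1:kriasliax {N,R}; 2:staskas {R,N}; 3:mauslia {N,R}; 4:skam {R,N}; 5:mauslia {N,R}; 6:gauzraash {P}; 7:braataip {P}; 8:kriasliax {N,R}; 9:skam {R,N}.
Rule 1 cannot be satisfied by any choice of tags from the lexicon.
So there is no consistent tagging.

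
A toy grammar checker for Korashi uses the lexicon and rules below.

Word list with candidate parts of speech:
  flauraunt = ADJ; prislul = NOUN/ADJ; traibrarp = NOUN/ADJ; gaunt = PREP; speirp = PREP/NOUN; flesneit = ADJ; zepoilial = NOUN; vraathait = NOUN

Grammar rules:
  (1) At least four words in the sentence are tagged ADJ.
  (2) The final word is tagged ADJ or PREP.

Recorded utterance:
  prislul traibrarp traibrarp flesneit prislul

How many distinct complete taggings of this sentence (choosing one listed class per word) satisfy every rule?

4

Candidates per position — 1:prislul {NOUN,ADJ}; 2:traibrarp {NOUN,ADJ}; 3:traibrarp {NOUN,ADJ}; 4:flesneit {ADJ}; 5:prislul {NOUN,ADJ}.
There are 16 candidate sequences in total.
The sequences that satisfy every rule: NOUN ADJ ADJ ADJ ADJ; ADJ NOUN ADJ ADJ ADJ; ADJ ADJ NOUN ADJ ADJ; ADJ ADJ ADJ ADJ ADJ.
Count = 4.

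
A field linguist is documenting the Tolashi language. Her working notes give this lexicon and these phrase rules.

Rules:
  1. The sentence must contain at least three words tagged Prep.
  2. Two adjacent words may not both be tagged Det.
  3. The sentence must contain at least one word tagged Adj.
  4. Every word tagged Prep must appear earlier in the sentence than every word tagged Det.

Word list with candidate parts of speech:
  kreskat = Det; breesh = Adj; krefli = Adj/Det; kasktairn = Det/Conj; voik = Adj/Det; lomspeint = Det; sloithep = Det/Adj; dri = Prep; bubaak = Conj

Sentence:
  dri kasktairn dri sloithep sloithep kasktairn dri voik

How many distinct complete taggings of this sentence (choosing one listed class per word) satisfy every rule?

2

Candidates per position — 1:dri {Prep}; 2:kasktairn {Det,Conj}; 3:dri {Prep}; 4:sloithep {Det,Adj}; 5:sloithep {Det,Adj}; 6:kasktairn {Det,Conj}; 7:dri {Prep}; 8:voik {Adj,Det}.
There are 32 candidate sequences in total.
The sequences that satisfy every rule: Prep Conj Prep Adj Adj Conj Prep Adj; Prep Conj Prep Adj Adj Conj Prep Det.
Count = 2.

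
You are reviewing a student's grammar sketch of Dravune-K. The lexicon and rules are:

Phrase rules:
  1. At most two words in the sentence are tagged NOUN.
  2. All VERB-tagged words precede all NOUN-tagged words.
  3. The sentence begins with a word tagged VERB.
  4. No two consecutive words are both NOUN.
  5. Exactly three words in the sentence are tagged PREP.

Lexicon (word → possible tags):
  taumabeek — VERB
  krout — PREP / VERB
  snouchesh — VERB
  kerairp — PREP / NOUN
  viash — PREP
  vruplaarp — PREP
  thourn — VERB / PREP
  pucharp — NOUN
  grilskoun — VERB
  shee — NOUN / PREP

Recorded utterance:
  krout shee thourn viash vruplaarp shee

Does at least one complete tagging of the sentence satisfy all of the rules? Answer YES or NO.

YES

Candidates per position — 1:krout {PREP,VERB}; 2:shee {NOUN,PREP}; 3:thourn {VERB,PREP}; 4:viash {PREP}; 5:vruplaarp {PREP}; 6:shee {NOUN,PREP}.
One satisfying assignment: VERB PREP VERB PREP PREP NOUN.
Checking: rule 1 holds; rule 2 holds; rule 3 holds; rule 4 holds; rule 5 holds.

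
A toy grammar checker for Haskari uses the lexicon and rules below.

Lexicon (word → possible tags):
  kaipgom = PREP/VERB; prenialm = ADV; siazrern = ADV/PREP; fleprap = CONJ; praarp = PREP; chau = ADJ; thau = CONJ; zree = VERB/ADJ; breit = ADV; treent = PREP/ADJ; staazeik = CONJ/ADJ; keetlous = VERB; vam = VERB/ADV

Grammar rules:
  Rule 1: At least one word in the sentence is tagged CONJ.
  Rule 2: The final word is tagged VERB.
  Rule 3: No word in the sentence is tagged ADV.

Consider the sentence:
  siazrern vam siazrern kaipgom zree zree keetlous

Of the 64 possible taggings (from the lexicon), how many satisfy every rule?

Candidates per position — 1:siazrern {ADV,PREP}; 2:vam {VERB,ADV}; 3:siazrern {ADV,PREP}; 4:kaipgom {PREP,VERB}; 5:zree {VERB,ADJ}; 6:zree {VERB,ADJ}; 7:keetlous {VERB}.
There are 64 candidate sequences in total.
Rule 1 cannot be satisfied by any choice of tags from the lexicon.
So there is no consistent tagging.
Count = 0.

0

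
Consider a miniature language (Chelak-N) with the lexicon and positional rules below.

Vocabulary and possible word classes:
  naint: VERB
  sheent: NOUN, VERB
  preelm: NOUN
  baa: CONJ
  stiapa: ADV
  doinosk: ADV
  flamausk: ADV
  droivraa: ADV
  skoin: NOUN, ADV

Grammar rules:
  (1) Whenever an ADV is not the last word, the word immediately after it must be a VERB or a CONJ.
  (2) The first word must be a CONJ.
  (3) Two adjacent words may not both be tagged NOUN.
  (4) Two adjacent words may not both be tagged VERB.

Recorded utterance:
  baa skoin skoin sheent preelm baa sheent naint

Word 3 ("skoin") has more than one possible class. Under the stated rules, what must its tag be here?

Candidates per position — 1:baa {CONJ}; 2:skoin {NOUN,ADV}; 3:skoin {NOUN,ADV}; 4:sheent {NOUN,VERB}; 5:preelm {NOUN}; 6:baa {CONJ}; 7:sheent {NOUN,VERB}; 8:naint {VERB}.
Position 2: tagging it ADV would leave rule 1 unsatisfiable, so it must be NOUN.
Position 3: tagging it NOUN would leave rule 3 unsatisfiable, so it must be ADV.
Position 4: tagging it NOUN would leave rule 1 unsatisfiable, so it must be VERB.
Position 7: tagging it VERB would leave rule 4 unsatisfiable, so it must be NOUN.
That leaves exactly one tagging: CONJ NOUN ADV VERB NOUN CONJ NOUN VERB.
Verifying each rule — rule 1 holds; rule 2 holds; rule 3 holds; rule 4 holds.

ADV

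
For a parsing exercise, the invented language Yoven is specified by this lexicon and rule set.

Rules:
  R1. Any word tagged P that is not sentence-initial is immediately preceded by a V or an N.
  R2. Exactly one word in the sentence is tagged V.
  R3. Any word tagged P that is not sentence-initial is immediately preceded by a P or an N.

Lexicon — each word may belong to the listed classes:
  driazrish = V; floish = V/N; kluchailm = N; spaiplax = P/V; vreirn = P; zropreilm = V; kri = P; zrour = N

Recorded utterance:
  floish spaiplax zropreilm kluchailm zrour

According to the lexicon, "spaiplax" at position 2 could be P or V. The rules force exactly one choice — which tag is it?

P

Candidates per position — 1:floish {V,N}; 2:spaiplax {P,V}; 3:zropreilm {V}; 4:kluchailm {N}; 5:zrour {N}.
If word 1 were V, no tagging could satisfy rule 2; so word 1 is N.
If word 2 were V, no tagging could satisfy rule 2; so word 2 is P.
So the tagging must be: N P V N N.
Rule-by-rule: rule 1 holds; rule 2 holds; rule 3 holds.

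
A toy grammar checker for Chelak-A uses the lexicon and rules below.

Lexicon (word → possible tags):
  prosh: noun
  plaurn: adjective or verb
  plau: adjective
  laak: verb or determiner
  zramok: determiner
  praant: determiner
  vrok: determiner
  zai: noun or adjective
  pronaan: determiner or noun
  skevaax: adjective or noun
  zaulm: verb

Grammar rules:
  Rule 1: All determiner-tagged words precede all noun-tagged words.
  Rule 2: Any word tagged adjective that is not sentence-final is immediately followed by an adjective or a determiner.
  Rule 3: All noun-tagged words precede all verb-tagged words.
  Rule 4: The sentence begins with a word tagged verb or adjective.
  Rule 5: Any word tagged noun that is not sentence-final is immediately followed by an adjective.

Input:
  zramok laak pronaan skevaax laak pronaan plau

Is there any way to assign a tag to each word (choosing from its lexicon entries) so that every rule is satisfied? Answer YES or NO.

Candidates per position — 1:zramok {determiner}; 2:laak {verb,determiner}; 3:pronaan {determiner,noun}; 4:skevaax {adjective,noun}; 5:laak {verb,determiner}; 6:pronaan {determiner,noun}; 7:plau {adjective}.
Rule 4 cannot be satisfied by any choice of tags from the lexicon.
So there is no consistent tagging.

NO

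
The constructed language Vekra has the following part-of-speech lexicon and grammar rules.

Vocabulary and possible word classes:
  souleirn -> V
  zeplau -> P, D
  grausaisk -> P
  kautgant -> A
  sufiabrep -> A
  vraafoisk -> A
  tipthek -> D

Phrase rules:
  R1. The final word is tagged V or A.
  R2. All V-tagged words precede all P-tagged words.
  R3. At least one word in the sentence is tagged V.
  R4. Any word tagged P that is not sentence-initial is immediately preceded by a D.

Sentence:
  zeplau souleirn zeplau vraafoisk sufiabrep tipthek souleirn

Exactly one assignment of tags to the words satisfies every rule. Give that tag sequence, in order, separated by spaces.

D V D A A D V

Candidates per position — 1:zeplau {P,D}; 2:souleirn {V}; 3:zeplau {P,D}; 4:vraafoisk {A}; 5:sufiabrep {A}; 6:tipthek {D}; 7:souleirn {V}.
Word 1 cannot be P — rule 2 would then fail for every completion. It is D.
Word 3 cannot be P — rule 2 would then fail for every completion. It is D.
That leaves exactly one tagging: D V D A A D V.
Rule-by-rule: rule 1 ✓; rule 2 ✓; rule 3 ✓; rule 4 ✓.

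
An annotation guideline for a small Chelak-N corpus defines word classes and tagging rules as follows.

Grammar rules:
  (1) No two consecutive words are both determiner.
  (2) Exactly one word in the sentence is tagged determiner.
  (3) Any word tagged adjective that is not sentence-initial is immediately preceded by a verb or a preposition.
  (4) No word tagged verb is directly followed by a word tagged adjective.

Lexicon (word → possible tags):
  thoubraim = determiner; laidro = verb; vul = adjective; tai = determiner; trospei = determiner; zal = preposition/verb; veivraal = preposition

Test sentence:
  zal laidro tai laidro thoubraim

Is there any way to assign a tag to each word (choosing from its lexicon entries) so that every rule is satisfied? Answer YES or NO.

NO

Candidates per position — 1:zal {preposition,verb}; 2:laidro {verb}; 3:tai {determiner}; 4:laidro {verb}; 5:thoubraim {determiner}.
Rule 2 cannot be satisfied by any choice of tags from the lexicon.
So there is no consistent tagging.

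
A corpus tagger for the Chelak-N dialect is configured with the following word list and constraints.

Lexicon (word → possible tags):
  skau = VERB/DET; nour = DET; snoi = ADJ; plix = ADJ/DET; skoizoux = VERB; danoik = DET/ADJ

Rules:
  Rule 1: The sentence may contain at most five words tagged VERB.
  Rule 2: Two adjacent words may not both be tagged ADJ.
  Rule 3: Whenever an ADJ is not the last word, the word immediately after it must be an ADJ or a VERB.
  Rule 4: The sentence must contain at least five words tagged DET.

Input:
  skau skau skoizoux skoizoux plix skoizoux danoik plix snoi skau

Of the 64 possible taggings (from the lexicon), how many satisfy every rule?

1

Candidates per position — 1:skau {VERB,DET}; 2:skau {VERB,DET}; 3:skoizoux {VERB}; 4:skoizoux {VERB}; 5:plix {ADJ,DET}; 6:skoizoux {VERB}; 7:danoik {DET,ADJ}; 8:plix {ADJ,DET}; 9:snoi {ADJ}; 10:skau {VERB,DET}.
There are 64 candidate sequences in total.
The sequences that satisfy every rule: DET DET VERB VERB DET VERB DET DET ADJ VERB.
Count = 1.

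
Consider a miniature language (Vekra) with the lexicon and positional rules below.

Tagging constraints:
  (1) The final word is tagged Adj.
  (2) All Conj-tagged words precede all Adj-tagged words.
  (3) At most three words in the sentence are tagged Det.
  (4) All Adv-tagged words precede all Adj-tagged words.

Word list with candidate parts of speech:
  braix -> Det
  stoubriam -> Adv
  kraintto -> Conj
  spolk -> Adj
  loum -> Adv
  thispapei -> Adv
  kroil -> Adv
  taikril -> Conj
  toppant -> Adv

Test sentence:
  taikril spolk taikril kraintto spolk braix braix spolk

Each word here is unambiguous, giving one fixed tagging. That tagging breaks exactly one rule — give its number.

Fixed tagging: Conj Adj Conj Conj Adj Det Det Adj.
Applying the rules: R1 ok, R2 fails, R3 ok, R4 ok.
Only rule 2 fails.

2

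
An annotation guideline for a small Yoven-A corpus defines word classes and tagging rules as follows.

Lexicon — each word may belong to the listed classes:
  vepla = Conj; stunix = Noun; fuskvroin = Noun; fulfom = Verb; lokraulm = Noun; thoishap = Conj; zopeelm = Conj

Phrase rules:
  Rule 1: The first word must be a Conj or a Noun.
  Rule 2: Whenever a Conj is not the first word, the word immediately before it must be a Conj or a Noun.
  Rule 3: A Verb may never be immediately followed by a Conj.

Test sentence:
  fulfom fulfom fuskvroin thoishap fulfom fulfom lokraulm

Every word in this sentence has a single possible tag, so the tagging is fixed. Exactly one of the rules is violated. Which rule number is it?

1

Fixed tagging: Verb Verb Noun Conj Verb Verb Noun.
Rule check: R1 fails, R2 ok, R3 ok.
Only rule 1 fails.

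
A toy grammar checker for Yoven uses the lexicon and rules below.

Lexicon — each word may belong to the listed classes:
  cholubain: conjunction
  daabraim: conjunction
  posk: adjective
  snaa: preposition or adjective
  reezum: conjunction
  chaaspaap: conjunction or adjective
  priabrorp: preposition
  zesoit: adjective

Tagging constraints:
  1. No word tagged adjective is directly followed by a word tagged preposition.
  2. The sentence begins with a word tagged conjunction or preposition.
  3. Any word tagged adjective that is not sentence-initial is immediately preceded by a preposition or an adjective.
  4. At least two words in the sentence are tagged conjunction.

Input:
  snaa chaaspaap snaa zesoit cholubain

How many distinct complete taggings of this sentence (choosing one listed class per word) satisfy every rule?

1

Candidates per position — 1:snaa {preposition,adjective}; 2:chaaspaap {conjunction,adjective}; 3:snaa {preposition,adjective}; 4:zesoit {adjective}; 5:cholubain {conjunction}.
There are 8 candidate sequences in total.
The sequences that satisfy every rule: preposition conjunction preposition adjective conjunction.
Count = 1.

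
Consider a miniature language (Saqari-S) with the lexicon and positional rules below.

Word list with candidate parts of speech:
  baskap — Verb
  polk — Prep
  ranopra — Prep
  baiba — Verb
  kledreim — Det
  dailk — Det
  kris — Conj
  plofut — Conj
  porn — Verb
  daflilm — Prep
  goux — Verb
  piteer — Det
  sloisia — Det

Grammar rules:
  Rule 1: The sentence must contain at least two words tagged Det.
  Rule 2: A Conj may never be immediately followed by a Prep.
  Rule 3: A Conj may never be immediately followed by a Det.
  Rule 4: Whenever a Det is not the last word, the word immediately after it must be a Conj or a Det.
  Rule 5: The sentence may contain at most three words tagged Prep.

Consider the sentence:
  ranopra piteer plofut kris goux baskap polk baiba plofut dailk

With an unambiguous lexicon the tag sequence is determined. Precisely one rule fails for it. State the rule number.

Fixed tagging: Prep Det Conj Conj Verb Verb Prep Verb Conj Det.
Rule check: R1 ✓, R2 ✓, R3 ✗, R4 ✓, R5 ✓.
Only rule 3 fails.

3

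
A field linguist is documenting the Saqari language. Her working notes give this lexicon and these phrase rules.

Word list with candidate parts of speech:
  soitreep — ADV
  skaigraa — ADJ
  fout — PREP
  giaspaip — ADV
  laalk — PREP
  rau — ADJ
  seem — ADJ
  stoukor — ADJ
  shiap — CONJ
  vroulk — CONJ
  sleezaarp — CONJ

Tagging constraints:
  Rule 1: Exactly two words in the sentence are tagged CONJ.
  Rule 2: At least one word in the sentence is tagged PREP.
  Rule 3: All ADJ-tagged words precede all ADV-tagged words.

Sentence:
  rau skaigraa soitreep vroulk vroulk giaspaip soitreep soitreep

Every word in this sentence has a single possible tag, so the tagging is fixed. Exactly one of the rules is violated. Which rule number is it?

Fixed tagging: ADJ ADJ ADV CONJ CONJ ADV ADV ADV.
Rule check: R1 ✓, R2 ✗, R3 ✓.
Only rule 2 fails.

2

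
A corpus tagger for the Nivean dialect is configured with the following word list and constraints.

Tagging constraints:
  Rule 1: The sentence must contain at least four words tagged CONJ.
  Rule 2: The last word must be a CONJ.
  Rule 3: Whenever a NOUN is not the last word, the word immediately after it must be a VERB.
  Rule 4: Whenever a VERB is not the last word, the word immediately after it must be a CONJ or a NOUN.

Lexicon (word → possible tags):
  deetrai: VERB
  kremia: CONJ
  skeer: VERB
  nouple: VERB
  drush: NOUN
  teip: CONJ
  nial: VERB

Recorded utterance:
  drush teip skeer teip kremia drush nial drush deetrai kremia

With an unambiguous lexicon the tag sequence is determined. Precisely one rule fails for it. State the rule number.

Fixed tagging: NOUN CONJ VERB CONJ CONJ NOUN VERB NOUN VERB CONJ.
Checking each rule: R1 pass, R2 pass, R3 fail, R4 pass.
Only rule 3 fails.

3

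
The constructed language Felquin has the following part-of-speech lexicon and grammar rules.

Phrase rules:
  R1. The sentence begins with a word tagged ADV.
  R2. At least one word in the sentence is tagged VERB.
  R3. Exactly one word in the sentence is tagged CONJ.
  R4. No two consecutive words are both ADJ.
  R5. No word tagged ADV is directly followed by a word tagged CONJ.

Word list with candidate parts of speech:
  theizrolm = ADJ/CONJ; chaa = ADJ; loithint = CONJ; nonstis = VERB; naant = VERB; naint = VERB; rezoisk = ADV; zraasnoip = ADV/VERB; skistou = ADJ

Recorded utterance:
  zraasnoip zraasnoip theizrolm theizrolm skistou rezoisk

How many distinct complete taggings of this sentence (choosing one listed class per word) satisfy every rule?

1

Candidates per position — 1:zraasnoip {ADV,VERB}; 2:zraasnoip {ADV,VERB}; 3:theizrolm {ADJ,CONJ}; 4:theizrolm {ADJ,CONJ}; 5:skistou {ADJ}; 6:rezoisk {ADV}.
There are 16 candidate sequences in total.
The sequences that satisfy every rule: ADV VERB ADJ CONJ ADJ ADV.
Count = 1.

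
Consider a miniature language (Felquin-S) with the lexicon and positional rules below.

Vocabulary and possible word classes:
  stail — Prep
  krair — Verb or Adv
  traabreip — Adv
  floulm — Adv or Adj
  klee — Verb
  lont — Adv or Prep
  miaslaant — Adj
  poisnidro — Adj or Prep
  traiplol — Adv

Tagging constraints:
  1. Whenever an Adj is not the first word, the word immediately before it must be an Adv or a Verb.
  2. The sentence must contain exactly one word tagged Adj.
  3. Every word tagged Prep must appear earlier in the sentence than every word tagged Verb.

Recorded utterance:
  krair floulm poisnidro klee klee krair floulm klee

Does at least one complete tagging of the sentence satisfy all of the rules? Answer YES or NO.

Candidates per position — 1:krair {Verb,Adv}; 2:floulm {Adv,Adj}; 3:poisnidro {Adj,Prep}; 4:klee {Verb}; 5:klee {Verb}; 6:krair {Verb,Adv}; 7:floulm {Adv,Adj}; 8:klee {Verb}.
One satisfying assignment: Adv Adv Prep Verb Verb Verb Adj Verb.
Check: rule 1 ok; rule 2 ok; rule 3 ok.

YES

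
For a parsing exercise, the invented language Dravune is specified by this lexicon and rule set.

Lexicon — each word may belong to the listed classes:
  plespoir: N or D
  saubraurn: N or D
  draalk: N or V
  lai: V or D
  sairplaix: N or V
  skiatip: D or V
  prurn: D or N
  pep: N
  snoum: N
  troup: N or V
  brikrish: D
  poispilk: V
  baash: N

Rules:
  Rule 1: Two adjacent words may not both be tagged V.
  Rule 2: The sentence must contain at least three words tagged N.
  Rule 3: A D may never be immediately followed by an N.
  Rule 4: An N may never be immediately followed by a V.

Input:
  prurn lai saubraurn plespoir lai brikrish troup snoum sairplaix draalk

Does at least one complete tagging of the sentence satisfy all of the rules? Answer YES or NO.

Candidates per position — 1:prurn {D,N}; 2:lai {V,D}; 3:saubraurn {N,D}; 4:plespoir {N,D}; 5:lai {V,D}; 6:brikrish {D}; 7:troup {N,V}; 8:snoum {N}; 9:sairplaix {N,V}; 10:draalk {N,V}.
One satisfying assignment: N D D D V D V N N N.
Check: rule 1 satisfied; rule 2 satisfied; rule 3 satisfied; rule 4 satisfied.

YES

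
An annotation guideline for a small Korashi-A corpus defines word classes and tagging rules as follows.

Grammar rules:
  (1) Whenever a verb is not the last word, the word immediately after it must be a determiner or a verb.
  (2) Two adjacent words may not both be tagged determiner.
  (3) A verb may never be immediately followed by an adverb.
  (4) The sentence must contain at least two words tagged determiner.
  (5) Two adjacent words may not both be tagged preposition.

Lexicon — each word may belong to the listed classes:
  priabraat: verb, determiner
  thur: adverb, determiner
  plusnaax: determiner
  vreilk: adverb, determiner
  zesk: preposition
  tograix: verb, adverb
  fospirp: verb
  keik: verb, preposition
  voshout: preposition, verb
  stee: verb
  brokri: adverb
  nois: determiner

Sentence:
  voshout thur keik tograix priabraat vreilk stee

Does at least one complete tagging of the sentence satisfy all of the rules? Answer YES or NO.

YES

Candidates per position — 1:voshout {preposition,verb}; 2:thur {adverb,determiner}; 3:keik {verb,preposition}; 4:tograix {verb,adverb}; 5:priabraat {verb,determiner}; 6:vreilk {adverb,determiner}; 7:stee {verb}.
One satisfying assignment: verb determiner preposition verb determiner adverb verb.
Checking: rule 1 ok; rule 2 ok; rule 3 ok; rule 4 ok; rule 5 ok.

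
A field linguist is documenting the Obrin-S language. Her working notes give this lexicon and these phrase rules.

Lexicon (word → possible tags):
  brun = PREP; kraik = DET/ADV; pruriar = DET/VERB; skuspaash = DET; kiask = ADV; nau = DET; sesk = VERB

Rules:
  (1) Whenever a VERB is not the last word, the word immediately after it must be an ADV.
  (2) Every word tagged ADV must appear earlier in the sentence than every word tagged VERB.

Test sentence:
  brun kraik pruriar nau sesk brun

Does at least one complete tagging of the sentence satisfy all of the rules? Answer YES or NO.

Candidates per position — 1:brun {PREP}; 2:kraik {DET,ADV}; 3:pruriar {DET,VERB}; 4:nau {DET}; 5:sesk {VERB}; 6:brun {PREP}.
Rule 1 cannot be satisfied by any choice of tags from the lexicon.
So there is no consistent tagging.

NO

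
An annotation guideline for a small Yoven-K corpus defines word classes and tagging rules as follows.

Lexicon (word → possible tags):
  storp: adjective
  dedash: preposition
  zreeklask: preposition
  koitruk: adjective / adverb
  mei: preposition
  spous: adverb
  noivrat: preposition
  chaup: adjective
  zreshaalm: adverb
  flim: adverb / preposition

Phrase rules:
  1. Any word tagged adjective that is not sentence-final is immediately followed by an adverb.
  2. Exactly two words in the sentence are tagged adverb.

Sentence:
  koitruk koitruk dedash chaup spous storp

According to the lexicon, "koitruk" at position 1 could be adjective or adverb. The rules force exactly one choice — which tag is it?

Candidates per position — 1:koitruk {adjective,adverb}; 2:koitruk {adjective,adverb}; 3:dedash {preposition}; 4:chaup {adjective}; 5:spous {adverb}; 6:storp {adjective}.
Position 2: adjective is ruled out by rule 1; that leaves adverb.
Position 1: adverb is ruled out by rule 2; that leaves adjective.
The only consistent sequence is: adjective adverb preposition adjective adverb adjective.
Verifying each rule — rule 1 ✓; rule 2 ✓.

adjective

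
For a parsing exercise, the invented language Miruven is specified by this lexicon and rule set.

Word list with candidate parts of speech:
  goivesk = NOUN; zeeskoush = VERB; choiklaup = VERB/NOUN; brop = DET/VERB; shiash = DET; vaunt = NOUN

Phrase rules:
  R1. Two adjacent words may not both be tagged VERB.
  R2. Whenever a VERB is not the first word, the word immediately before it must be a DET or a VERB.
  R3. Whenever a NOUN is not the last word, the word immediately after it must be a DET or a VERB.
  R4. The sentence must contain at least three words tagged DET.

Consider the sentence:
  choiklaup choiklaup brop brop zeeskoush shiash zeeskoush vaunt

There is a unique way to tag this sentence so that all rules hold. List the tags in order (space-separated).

Candidates per position — 1:choiklaup {VERB,NOUN}; 2:choiklaup {VERB,NOUN}; 3:brop {DET,VERB}; 4:brop {DET,VERB}; 5:zeeskoush {VERB}; 6:shiash {DET}; 7:zeeskoush {VERB}; 8:vaunt {NOUN}.
Position 3: VERB is ruled out by rule 4; that leaves DET.
Position 4: VERB is ruled out by rule 1; that leaves DET.
The remaining ambiguous positions (1, 2) are resolved jointly — only one combination satisfies every rule.
The unique satisfying tagging is: VERB NOUN DET DET VERB DET VERB NOUN.
Rule-by-rule: rule 1 ok; rule 2 ok; rule 3 ok; rule 4 ok.

VERB NOUN DET DET VERB DET VERB NOUN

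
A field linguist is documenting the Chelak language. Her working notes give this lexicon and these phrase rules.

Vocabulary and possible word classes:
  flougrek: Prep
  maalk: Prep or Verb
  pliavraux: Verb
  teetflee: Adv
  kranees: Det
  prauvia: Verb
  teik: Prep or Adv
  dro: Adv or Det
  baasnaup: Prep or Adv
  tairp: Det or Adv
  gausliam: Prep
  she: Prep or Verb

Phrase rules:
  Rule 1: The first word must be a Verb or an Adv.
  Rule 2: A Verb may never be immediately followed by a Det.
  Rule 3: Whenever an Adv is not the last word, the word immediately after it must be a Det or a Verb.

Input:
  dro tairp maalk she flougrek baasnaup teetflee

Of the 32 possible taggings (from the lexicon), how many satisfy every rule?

Candidates per position — 1:dro {Adv,Det}; 2:tairp {Det,Adv}; 3:maalk {Prep,Verb}; 4:she {Prep,Verb}; 5:flougrek {Prep}; 6:baasnaup {Prep,Adv}; 7:teetflee {Adv}.
There are 32 candidate sequences in total.
The sequences that satisfy every rule: Adv Det Prep Prep Prep Prep Adv; Adv Det Prep Verb Prep Prep Adv; Adv Det Verb Prep Prep Prep Adv; Adv Det Verb Verb Prep Prep Adv.
Count = 4.

4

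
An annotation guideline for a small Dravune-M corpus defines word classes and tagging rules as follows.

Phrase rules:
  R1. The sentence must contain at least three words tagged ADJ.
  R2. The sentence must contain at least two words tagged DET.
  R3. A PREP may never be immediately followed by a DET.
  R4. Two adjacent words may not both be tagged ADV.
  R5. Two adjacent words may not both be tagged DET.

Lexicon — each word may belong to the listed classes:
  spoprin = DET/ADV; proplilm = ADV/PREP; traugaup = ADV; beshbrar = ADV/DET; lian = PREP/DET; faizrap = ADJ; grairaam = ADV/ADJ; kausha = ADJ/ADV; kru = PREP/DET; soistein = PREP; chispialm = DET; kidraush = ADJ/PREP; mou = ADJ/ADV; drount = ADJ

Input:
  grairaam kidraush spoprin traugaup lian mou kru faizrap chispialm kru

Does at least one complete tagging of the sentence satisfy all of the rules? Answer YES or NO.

Candidates per position — 1:grairaam {ADV,ADJ}; 2:kidraush {ADJ,PREP}; 3:spoprin {DET,ADV}; 4:traugaup {ADV}; 5:lian {PREP,DET}; 6:mou {ADJ,ADV}; 7:kru {PREP,DET}; 8:faizrap {ADJ}; 9:chispialm {DET}; 10:kru {PREP,DET}.
One satisfying assignment: ADJ ADJ DET ADV DET ADJ DET ADJ DET PREP.
Rule-by-rule: rule 1 ok; rule 2 ok; rule 3 ok; rule 4 ok; rule 5 ok.

YES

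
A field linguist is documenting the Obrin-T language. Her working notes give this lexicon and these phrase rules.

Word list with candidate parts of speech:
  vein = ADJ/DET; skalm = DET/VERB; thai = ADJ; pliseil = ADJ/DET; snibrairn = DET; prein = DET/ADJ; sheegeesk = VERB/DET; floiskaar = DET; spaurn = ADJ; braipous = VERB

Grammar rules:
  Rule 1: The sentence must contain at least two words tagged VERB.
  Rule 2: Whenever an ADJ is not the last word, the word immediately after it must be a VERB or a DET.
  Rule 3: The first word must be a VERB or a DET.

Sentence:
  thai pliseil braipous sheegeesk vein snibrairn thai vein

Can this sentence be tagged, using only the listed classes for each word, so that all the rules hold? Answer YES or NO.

NO

Candidates per position — 1:thai {ADJ}; 2:pliseil {ADJ,DET}; 3:braipous {VERB}; 4:sheegeesk {VERB,DET}; 5:vein {ADJ,DET}; 6:snibrairn {DET}; 7:thai {ADJ}; 8:vein {ADJ,DET}.
Rule 3 cannot be satisfied by any choice of tags from the lexicon.
So there is no consistent tagging.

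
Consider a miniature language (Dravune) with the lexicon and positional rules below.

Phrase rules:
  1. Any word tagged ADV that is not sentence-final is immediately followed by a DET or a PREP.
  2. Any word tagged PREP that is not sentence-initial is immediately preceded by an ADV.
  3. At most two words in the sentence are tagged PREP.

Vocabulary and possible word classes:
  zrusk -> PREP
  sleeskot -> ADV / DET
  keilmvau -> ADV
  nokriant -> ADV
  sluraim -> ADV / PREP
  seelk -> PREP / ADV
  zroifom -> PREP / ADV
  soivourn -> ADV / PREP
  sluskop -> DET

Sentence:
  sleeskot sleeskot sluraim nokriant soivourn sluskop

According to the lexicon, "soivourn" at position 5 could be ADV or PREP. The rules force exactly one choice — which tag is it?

Candidates per position — 1:sleeskot {ADV,DET}; 2:sleeskot {ADV,DET}; 3:sluraim {ADV,PREP}; 4:nokriant {ADV}; 5:soivourn {ADV,PREP}; 6:sluskop {DET}.
Position 3: ADV is ruled out by rule 1; that leaves PREP.
Position 5: ADV is ruled out by rule 1; that leaves PREP.
Position 2: DET is ruled out by rule 2; that leaves ADV.
Position 1: ADV is ruled out by rule 1; that leaves DET.
The only consistent sequence is: DET ADV PREP ADV PREP DET.
Verifying each rule — rule 1 ✓; rule 2 ✓; rule 3 ✓.

PREP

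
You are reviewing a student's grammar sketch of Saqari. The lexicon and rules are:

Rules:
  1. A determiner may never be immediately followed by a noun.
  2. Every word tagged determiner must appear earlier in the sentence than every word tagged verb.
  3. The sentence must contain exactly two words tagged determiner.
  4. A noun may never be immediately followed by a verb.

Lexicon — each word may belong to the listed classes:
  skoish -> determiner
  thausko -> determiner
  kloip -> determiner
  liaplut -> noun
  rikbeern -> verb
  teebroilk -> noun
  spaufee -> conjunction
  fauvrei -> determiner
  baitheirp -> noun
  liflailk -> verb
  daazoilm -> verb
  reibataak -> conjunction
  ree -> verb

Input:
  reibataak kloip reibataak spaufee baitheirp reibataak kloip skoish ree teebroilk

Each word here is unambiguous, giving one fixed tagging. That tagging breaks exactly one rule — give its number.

3

Fixed tagging: conjunction determiner conjunction conjunction noun conjunction determiner determiner verb noun.
Applying the rules: R1 ✓, R2 ✓, R3 ✗, R4 ✓.
Only rule 3 fails.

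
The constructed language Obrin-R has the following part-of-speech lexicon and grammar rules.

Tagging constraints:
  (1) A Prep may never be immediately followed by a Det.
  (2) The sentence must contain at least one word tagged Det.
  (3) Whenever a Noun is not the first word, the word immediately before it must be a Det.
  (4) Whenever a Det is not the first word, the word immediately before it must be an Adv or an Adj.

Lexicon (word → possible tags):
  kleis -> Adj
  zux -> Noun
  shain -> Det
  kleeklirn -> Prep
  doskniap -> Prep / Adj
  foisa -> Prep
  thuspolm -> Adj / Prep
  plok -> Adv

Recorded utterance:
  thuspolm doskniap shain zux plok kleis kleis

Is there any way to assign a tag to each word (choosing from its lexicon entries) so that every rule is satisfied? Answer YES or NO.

YES

Candidates per position — 1:thuspolm {Adj,Prep}; 2:doskniap {Prep,Adj}; 3:shain {Det}; 4:zux {Noun}; 5:plok {Adv}; 6:kleis {Adj}; 7:kleis {Adj}.
One satisfying assignment: Prep Adj Det Noun Adv Adj Adj.
Check: rule 1 satisfied; rule 2 satisfied; rule 3 satisfied; rule 4 satisfied.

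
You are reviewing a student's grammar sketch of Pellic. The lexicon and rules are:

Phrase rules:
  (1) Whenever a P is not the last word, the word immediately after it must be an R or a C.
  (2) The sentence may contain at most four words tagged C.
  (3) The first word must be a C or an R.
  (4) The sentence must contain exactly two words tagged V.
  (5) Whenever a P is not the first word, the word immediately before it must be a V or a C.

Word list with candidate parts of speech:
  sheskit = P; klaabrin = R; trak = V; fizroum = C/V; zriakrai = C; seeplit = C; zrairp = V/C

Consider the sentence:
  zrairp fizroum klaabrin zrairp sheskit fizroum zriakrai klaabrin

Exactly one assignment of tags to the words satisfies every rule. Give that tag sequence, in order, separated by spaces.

Candidates per position — 1:zrairp {V,C}; 2:fizroum {C,V}; 3:klaabrin {R}; 4:zrairp {V,C}; 5:sheskit {P}; 6:fizroum {C,V}; 7:zriakrai {C}; 8:klaabrin {R}.
At position 1, choosing V makes rule 3 impossible to satisfy; hence C.
At position 6, choosing V makes rule 1 impossible to satisfy; hence C.
At position 2, choosing C makes rule 4 impossible to satisfy; hence V.
At position 4, choosing C makes rule 4 impossible to satisfy; hence V.
The only consistent sequence is: C V R V P C C R.
Checking: rule 1 satisfied; rule 2 satisfied; rule 3 satisfied; rule 4 satisfied; rule 5 satisfied.

C V R V P C C R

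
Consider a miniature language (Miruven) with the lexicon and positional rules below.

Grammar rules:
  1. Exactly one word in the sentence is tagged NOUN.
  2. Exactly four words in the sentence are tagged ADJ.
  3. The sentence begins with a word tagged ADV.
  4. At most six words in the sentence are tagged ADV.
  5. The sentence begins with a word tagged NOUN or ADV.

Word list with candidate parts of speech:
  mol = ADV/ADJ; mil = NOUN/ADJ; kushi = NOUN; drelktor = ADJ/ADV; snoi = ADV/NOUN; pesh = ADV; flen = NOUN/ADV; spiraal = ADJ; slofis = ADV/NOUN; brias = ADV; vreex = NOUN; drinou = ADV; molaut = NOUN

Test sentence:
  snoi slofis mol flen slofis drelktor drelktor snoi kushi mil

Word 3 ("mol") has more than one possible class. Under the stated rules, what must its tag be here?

Candidates per position — 1:snoi {ADV,NOUN}; 2:slofis {ADV,NOUN}; 3:mol {ADV,ADJ}; 4:flen {NOUN,ADV}; 5:slofis {ADV,NOUN}; 6:drelktor {ADJ,ADV}; 7:drelktor {ADJ,ADV}; 8:snoi {ADV,NOUN}; 9:kushi {NOUN}; 10:mil {NOUN,ADJ}.
If word 1 were NOUN, no tagging could satisfy rule 1; so word 1 is ADV.
If word 2 were NOUN, no tagging could satisfy rule 1; so word 2 is ADV.
If word 3 were ADV, no tagging could satisfy rule 2; so word 3 is ADJ.
If word 4 were NOUN, no tagging could satisfy rule 1; so word 4 is ADV.
If word 5 were NOUN, no tagging could satisfy rule 1; so word 5 is ADV.
If word 6 were ADV, no tagging could satisfy rule 2; so word 6 is ADJ.
If word 7 were ADV, no tagging could satisfy rule 2; so word 7 is ADJ.
If word 8 were NOUN, no tagging could satisfy rule 1; so word 8 is ADV.
If word 10 were NOUN, no tagging could satisfy rule 1; so word 10 is ADJ.
That leaves exactly one tagging: ADV ADV ADJ ADV ADV ADJ ADJ ADV NOUN ADJ.
Checking: rule 1 ✓; rule 2 ✓; rule 3 ✓; rule 4 ✓; rule 5 ✓.

ADJ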